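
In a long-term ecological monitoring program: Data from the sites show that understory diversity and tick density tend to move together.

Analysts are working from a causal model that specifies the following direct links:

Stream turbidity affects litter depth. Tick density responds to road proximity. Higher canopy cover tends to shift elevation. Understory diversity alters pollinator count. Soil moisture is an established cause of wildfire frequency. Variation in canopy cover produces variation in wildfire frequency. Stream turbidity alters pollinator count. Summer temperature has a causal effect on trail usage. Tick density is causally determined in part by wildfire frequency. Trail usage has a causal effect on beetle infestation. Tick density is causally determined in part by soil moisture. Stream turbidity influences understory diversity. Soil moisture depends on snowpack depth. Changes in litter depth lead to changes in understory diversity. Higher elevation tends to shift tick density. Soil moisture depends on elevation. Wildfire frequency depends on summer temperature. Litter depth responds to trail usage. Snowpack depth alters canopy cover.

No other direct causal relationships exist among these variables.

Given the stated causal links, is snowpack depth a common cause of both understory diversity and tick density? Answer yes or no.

no

Snowpack depth has no stated causal path to understory diversity. A confounder must cause both variables, so snowpack depth does not qualify.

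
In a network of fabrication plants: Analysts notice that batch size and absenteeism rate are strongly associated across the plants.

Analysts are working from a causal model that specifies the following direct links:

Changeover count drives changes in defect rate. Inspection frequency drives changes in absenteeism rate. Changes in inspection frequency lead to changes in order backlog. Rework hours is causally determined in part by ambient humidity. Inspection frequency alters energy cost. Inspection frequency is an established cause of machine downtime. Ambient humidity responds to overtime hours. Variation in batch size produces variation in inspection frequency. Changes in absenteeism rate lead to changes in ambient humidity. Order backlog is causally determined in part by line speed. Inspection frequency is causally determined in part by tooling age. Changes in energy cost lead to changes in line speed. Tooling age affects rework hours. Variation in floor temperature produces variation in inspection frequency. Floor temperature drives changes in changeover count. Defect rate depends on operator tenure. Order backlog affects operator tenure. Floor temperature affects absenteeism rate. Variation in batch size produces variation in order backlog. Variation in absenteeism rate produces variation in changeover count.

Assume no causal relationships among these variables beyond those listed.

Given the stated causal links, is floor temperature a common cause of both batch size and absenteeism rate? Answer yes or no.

no

Floor temperature has no stated causal path to batch size. A confounder must cause both variables, so floor temperature does not qualify.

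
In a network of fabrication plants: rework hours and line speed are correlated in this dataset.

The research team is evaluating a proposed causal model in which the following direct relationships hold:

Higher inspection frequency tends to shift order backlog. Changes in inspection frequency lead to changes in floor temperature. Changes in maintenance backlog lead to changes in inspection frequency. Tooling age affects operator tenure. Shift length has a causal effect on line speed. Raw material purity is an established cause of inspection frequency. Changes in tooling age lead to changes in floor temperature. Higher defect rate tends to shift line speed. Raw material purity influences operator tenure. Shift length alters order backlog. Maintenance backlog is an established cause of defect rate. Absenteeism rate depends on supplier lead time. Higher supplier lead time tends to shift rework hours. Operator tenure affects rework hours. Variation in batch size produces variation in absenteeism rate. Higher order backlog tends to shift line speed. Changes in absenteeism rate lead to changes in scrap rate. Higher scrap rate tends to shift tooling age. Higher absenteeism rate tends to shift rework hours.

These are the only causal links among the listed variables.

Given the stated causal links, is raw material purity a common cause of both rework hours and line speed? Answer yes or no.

yes

Raw material purity has a causal path to rework hours (raw material purity → operator tenure → rework hours) and to line speed (raw material purity → inspection frequency → order backlog → line speed), so it is a common cause of both — a confounder.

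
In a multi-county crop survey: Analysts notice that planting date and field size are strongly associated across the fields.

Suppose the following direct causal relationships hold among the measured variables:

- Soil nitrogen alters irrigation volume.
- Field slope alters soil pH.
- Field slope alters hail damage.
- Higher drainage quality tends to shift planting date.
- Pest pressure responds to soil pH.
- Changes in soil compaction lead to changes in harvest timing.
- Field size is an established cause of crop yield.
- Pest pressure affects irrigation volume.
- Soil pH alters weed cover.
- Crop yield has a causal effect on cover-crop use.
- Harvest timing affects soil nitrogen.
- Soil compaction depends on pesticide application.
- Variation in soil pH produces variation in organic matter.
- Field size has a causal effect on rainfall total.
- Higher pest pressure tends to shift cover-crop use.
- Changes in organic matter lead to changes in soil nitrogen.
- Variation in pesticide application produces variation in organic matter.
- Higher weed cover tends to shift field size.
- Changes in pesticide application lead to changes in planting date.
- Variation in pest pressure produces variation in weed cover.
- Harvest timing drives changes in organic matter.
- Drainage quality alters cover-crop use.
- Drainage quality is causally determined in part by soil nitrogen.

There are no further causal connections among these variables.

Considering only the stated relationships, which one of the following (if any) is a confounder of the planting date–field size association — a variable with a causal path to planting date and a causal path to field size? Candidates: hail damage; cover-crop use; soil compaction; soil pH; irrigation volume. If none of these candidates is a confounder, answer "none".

soil pH

Soil pH causes planting date (soil pH → organic matter → soil nitrogen → drainage quality → planting date) and also causes field size (soil pH → weed cover → field size); it is a common cause of both.
Each of the other candidates lacks a causal path to at least one of planting date and field size, so they do not confound the relationship.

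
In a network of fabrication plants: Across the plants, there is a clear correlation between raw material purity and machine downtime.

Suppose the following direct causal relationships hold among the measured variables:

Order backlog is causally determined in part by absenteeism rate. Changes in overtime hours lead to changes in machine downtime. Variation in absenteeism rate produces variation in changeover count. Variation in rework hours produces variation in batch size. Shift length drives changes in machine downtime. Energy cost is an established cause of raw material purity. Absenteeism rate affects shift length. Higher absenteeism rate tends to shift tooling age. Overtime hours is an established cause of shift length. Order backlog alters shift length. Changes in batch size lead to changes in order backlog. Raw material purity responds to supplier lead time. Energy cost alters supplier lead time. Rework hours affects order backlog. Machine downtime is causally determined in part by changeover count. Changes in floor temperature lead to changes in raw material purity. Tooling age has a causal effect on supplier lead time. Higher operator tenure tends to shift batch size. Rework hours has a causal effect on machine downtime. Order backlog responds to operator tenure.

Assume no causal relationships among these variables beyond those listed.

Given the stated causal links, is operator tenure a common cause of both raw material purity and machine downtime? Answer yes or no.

Operator tenure has no stated causal path to raw material purity. A confounder must cause both variables, so operator tenure does not qualify.

no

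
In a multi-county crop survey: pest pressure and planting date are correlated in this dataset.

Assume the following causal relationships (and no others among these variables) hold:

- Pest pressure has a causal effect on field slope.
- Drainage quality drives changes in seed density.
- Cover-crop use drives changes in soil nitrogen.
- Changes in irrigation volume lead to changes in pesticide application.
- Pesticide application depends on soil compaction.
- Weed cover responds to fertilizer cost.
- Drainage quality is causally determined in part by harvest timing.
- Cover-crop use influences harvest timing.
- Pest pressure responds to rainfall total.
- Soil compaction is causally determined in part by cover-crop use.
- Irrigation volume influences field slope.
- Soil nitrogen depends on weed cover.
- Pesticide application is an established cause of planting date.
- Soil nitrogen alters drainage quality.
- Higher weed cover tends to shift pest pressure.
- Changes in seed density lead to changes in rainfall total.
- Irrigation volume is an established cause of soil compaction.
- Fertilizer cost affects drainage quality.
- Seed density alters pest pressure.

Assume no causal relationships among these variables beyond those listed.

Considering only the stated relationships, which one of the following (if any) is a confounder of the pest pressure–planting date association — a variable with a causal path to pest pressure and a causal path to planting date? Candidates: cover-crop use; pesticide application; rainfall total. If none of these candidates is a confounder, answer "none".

Cover-crop use causes pest pressure (cover-crop use → harvest timing → drainage quality → seed density → pest pressure) and also causes planting date (cover-crop use → soil compaction → pesticide application → planting date); it is a common cause of both.
Each of the other candidates lacks a causal path to at least one of pest pressure and planting date, so they do not confound the relationship.

cover-crop use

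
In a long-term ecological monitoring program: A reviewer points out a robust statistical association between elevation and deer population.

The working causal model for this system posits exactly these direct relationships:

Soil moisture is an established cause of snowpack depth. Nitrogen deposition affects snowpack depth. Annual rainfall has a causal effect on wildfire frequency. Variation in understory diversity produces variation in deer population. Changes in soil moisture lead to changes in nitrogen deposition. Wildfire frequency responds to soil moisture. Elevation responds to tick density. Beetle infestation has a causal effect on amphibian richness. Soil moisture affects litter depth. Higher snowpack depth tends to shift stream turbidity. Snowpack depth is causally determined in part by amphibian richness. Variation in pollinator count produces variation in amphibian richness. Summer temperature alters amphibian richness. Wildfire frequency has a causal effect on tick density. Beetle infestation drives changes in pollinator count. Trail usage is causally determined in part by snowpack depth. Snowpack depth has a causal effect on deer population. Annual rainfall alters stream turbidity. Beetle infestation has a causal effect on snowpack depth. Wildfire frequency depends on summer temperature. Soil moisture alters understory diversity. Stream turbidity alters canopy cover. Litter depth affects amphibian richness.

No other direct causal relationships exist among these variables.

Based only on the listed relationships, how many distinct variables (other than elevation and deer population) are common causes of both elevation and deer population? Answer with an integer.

The common causes are: soil moisture (to elevation via soil moisture → wildfire frequency → tick density → elevation; to deer population via soil moisture → snowpack depth → deer population); summer temperature (to elevation via summer temperature → wildfire frequency → tick density → elevation; to deer population via summer temperature → amphibian richness → snowpack depth → deer population).
Every other variable lacks a causal path to at least one of elevation and deer population.

2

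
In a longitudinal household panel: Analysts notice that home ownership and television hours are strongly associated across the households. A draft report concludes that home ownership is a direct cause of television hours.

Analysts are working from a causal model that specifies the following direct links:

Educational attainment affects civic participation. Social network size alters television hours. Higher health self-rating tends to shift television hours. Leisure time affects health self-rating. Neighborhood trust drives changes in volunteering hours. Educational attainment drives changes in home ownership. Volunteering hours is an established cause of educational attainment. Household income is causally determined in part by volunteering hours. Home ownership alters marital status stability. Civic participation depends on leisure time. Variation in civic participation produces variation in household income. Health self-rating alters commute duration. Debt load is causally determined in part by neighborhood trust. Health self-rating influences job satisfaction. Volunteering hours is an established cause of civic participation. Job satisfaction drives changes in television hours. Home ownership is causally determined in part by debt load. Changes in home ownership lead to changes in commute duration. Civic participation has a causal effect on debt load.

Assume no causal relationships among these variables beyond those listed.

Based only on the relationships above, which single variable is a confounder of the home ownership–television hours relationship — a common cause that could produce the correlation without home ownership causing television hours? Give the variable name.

Leisure time has a causal path to home ownership (leisure time → civic participation → debt load → home ownership) and a separate causal path to television hours (leisure time → health self-rating → television hours), so it is a common cause of both.
No stated relationship gives home ownership a causal route to television hours, so the correlation is explained by the shared upstream cause rather than a direct effect.

leisure time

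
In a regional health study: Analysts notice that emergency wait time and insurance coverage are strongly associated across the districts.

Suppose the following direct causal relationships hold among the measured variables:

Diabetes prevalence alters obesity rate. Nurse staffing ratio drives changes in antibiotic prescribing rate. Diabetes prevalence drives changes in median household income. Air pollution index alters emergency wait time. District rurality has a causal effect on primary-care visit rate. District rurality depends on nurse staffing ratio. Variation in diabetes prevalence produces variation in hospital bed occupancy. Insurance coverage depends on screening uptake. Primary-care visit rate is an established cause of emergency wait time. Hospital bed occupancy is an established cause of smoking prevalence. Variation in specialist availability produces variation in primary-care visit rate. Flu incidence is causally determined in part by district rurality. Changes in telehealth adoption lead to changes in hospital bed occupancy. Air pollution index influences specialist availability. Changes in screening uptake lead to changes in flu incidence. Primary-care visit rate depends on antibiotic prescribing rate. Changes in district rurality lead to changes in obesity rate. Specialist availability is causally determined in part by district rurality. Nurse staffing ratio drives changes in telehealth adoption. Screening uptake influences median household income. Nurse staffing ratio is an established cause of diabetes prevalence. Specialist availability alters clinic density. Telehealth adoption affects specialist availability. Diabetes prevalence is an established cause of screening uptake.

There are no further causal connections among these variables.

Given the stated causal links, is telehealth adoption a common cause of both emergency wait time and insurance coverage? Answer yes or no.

no

Telehealth adoption has no stated causal path to insurance coverage. A confounder must cause both variables, so telehealth adoption does not qualify.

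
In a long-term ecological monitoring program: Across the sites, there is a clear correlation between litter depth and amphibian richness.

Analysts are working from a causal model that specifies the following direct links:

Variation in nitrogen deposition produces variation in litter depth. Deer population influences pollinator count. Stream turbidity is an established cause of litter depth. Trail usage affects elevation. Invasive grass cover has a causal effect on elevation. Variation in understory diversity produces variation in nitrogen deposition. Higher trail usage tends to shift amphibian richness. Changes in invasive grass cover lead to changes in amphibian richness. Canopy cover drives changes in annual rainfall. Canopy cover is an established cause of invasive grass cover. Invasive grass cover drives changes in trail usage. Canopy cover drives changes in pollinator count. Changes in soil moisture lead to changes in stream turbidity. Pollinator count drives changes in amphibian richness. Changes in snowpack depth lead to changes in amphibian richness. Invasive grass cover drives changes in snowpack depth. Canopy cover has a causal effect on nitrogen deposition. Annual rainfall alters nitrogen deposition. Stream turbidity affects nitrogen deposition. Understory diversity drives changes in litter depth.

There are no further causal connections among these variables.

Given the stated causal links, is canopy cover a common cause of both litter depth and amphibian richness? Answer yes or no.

Canopy cover has a causal path to litter depth (canopy cover → nitrogen deposition → litter depth) and to amphibian richness (canopy cover → invasive grass cover → amphibian richness), so it is a common cause of both — a confounder.

yes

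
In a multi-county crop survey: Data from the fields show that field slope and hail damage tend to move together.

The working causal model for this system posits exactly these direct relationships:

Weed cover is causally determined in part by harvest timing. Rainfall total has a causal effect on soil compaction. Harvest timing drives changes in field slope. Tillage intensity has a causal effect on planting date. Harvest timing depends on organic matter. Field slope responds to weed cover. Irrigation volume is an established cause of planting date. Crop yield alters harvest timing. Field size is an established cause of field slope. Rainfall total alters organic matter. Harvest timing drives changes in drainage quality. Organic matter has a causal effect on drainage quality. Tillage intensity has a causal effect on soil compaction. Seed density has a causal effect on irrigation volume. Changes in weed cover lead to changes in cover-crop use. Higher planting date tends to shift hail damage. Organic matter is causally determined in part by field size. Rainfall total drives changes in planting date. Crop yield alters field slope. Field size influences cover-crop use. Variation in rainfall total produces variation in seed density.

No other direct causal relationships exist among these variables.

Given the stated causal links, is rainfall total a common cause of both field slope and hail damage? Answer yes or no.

yes

Rainfall total has a causal path to field slope (rainfall total → organic matter → harvest timing → field slope) and to hail damage (rainfall total → planting date → hail damage), so it is a common cause of both — a confounder.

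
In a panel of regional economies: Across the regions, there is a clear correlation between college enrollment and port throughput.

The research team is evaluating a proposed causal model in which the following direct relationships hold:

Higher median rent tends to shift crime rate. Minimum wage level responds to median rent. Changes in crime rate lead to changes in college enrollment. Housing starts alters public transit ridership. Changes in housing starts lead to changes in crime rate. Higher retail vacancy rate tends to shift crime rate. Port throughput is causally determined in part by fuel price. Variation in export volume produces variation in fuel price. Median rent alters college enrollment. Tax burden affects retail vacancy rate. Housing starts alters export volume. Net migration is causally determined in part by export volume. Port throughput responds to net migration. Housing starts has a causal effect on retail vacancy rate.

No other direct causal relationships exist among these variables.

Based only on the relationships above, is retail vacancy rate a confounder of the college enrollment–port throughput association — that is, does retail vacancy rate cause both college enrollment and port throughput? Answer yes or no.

Retail vacancy rate has no stated causal path to port throughput. A confounder must cause both variables, so retail vacancy rate does not qualify.

no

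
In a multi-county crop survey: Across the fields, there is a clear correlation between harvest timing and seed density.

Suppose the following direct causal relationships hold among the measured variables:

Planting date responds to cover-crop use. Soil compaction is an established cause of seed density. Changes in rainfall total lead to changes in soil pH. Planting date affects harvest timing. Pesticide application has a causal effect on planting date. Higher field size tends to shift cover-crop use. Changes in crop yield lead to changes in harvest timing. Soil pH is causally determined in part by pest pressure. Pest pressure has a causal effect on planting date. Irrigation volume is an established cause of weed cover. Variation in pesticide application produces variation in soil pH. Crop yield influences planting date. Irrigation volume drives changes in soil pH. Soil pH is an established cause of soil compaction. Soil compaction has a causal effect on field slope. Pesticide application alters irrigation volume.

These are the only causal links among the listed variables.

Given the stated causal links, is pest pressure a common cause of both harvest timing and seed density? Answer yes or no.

Pest pressure has a causal path to harvest timing (pest pressure → planting date → harvest timing) and to seed density (pest pressure → soil pH → soil compaction → seed density), so it is a common cause of both — a confounder.

yes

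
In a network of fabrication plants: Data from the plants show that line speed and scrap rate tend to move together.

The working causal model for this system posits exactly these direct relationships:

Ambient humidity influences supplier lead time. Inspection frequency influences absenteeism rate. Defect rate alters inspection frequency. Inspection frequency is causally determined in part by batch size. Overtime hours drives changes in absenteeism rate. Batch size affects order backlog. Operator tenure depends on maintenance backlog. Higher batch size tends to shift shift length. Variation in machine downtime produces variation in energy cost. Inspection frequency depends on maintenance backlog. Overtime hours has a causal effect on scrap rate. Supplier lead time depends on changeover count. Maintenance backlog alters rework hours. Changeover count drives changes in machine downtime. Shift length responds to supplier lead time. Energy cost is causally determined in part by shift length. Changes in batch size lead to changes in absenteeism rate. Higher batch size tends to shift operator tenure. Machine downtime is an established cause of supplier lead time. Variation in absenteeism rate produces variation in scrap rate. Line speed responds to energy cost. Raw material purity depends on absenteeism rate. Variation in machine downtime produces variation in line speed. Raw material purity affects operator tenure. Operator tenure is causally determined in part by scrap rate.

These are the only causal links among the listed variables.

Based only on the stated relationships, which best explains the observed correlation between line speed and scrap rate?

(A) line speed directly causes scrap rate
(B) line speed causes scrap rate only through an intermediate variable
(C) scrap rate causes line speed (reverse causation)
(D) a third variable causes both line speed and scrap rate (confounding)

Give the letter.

Batch size causes line speed (batch size → shift length → energy cost → line speed) and scrap rate (batch size → absenteeism rate → scrap rate) — a common cause creating the correlation.
There is no stated path from line speed to scrap rate or from scrap rate to line speed, so neither direct nor reverse causation applies.

D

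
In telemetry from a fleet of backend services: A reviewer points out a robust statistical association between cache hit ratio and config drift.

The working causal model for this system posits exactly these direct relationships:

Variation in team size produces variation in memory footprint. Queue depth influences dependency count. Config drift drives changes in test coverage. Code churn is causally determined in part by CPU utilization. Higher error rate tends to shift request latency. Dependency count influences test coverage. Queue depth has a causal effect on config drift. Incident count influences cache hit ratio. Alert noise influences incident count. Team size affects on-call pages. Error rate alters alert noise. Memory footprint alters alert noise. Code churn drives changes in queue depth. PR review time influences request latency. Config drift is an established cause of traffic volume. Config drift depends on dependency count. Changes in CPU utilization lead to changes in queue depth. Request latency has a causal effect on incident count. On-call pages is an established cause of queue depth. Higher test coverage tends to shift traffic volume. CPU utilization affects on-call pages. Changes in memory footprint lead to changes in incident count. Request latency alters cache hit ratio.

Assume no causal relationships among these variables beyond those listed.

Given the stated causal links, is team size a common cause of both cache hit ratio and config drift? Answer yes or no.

Team size has a causal path to cache hit ratio (team size → memory footprint → incident count → cache hit ratio) and to config drift (team size → on-call pages → queue depth → config drift), so it is a common cause of both — a confounder.

yes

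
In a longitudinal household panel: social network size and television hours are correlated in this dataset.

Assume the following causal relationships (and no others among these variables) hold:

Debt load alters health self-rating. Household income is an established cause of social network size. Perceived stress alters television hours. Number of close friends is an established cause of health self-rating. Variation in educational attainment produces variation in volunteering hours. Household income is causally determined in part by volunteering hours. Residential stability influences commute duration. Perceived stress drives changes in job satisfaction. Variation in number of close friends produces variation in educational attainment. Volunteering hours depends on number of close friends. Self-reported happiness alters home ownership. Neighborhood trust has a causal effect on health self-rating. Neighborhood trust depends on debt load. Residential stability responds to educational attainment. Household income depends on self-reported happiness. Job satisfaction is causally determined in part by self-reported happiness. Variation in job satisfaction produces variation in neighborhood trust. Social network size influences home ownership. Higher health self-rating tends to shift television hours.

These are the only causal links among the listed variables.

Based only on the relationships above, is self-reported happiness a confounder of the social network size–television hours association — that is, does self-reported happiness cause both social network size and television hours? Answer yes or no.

Self-reported happiness has a causal path to social network size (self-reported happiness → household income → social network size) and to television hours (self-reported happiness → job satisfaction → neighborhood trust → health self-rating → television hours), so it is a common cause of both — a confounder.

yes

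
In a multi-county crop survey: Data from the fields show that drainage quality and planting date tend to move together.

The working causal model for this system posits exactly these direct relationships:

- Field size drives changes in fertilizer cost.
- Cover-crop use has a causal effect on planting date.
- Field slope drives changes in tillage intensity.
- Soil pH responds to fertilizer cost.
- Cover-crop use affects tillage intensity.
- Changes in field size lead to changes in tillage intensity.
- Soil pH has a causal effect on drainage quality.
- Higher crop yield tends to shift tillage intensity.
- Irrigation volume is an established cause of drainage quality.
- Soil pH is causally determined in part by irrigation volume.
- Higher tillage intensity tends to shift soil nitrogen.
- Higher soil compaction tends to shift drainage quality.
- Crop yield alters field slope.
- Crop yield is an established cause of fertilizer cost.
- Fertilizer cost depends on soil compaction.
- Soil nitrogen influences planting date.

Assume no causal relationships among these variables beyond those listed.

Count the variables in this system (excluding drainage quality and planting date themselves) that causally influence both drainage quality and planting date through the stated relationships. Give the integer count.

2

The common causes are: crop yield (to drainage quality via crop yield → fertilizer cost → soil pH → drainage quality; to planting date via crop yield → tillage intensity → soil nitrogen → planting date); field size (to drainage quality via field size → fertilizer cost → soil pH → drainage quality; to planting date via field size → tillage intensity → soil nitrogen → planting date).
Every other variable lacks a causal path to at least one of drainage quality and planting date.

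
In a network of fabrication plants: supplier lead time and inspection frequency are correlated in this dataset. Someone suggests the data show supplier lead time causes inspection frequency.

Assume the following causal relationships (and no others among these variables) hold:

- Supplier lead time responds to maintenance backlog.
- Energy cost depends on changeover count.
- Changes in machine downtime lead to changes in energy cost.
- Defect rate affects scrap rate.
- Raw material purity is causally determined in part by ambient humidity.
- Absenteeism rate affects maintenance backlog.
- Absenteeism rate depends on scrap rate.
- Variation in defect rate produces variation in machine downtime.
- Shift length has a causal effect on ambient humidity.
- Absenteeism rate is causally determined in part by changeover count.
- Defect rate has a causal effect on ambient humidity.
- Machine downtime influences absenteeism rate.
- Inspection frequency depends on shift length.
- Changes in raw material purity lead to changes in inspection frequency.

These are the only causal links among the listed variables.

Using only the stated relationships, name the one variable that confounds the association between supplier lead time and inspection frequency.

Defect rate has a causal path to supplier lead time (defect rate → machine downtime → absenteeism rate → maintenance backlog → supplier lead time) and a separate causal path to inspection frequency (defect rate → ambient humidity → raw material purity → inspection frequency), so it is a common cause of both.
No stated relationship gives supplier lead time a causal route to inspection frequency, so the correlation is explained by the shared upstream cause rather than a direct effect.

defect rate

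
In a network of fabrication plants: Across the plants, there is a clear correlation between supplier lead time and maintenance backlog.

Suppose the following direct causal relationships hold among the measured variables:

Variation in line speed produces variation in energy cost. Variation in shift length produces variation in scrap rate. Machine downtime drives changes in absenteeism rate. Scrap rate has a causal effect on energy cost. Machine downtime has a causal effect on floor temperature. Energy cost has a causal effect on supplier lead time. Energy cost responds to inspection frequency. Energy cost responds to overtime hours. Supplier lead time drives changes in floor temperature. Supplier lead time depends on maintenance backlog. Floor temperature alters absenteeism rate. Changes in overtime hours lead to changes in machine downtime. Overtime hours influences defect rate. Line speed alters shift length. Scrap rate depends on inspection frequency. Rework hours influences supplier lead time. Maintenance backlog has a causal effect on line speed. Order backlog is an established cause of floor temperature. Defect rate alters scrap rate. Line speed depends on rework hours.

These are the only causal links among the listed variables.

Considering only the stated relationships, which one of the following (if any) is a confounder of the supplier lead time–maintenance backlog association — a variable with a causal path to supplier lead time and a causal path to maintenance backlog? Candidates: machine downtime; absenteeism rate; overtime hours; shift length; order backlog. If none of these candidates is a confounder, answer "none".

none

None of the listed candidates has causal paths to both supplier lead time and maintenance backlog in the stated relationships, so none is a common cause.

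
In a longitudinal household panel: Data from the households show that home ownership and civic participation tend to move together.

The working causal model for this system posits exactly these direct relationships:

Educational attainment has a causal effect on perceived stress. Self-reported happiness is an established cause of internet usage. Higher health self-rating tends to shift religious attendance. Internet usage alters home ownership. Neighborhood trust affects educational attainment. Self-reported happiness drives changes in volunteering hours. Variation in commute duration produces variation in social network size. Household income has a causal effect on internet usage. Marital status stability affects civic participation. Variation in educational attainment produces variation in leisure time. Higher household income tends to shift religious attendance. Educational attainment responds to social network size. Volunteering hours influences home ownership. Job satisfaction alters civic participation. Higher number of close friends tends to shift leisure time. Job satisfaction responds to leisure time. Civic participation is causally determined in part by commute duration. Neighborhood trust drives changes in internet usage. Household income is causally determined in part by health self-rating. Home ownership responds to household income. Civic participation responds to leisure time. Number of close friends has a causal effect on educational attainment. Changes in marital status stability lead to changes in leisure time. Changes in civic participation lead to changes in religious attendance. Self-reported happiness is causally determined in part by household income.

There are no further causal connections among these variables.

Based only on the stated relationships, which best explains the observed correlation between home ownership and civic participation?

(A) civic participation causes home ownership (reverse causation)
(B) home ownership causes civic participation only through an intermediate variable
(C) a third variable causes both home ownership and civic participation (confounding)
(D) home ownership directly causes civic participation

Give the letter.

Neighborhood trust causes home ownership (neighborhood trust → internet usage → home ownership) and civic participation (neighborhood trust → educational attainment → leisure time → civic participation) — a common cause creating the correlation.
There is no stated path from home ownership to civic participation or from civic participation to home ownership, so neither direct nor reverse causation applies.

C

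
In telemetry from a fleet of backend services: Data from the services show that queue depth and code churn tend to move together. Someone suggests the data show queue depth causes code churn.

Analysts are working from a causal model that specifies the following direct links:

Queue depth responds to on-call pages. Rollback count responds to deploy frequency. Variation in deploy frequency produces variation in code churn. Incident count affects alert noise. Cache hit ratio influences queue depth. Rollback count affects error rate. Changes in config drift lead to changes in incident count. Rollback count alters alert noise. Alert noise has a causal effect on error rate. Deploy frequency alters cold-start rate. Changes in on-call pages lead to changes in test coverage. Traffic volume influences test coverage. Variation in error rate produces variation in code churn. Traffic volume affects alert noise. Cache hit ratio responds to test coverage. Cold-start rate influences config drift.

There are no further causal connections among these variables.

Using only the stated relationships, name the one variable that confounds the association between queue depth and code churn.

traffic volume

Traffic volume has a causal path to queue depth (traffic volume → test coverage → cache hit ratio → queue depth) and a separate causal path to code churn (traffic volume → alert noise → error rate → code churn), so it is a common cause of both.
No stated relationship gives queue depth a causal route to code churn, so the correlation is explained by the shared upstream cause rather than a direct effect.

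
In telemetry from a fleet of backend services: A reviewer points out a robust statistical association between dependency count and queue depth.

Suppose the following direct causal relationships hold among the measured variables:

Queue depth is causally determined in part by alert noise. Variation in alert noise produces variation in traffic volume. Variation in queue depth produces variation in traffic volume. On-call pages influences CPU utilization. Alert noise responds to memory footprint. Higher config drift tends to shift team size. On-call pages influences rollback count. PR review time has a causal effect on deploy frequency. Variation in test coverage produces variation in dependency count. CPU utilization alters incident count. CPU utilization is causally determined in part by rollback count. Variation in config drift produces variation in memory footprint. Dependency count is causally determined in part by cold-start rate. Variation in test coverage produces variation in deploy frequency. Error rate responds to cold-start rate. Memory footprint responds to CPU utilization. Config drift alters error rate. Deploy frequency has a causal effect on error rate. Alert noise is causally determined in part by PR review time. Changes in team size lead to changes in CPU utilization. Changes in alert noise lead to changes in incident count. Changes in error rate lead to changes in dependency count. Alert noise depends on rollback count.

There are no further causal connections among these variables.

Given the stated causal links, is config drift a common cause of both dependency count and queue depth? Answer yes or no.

yes

Config drift has a causal path to dependency count (config drift → error rate → dependency count) and to queue depth (config drift → memory footprint → alert noise → queue depth), so it is a common cause of both — a confounder.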